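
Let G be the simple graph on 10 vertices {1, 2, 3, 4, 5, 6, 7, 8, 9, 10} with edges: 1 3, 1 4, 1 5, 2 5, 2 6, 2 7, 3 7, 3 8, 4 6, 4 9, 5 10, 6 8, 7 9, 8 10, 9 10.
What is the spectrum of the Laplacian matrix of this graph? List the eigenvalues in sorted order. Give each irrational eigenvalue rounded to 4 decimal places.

[0, 2, 2, 2, 2, 2, 5, 5, 5, 5]

Reading degrees in the order [1, 2, 3, 4, 5, 6, 7, 8, 9, 10] gives [3, 3, 3, 3, 3, 3, 3, 3, 3, 3]; set D = diag(3, 3, 3, 3, 3, 3, 3, 3, 3, 3) and form L = D - A. Since every row of L sums to 0, the all-ones vector is in the kernel and 0 is an eigenvalue. By the matrix-tree theorem the graph has (1/10) * product of the nonzero eigenvalues = 2000 spanning trees. The eigenvalues sum to 30, which equals trace(L) = 2|E|.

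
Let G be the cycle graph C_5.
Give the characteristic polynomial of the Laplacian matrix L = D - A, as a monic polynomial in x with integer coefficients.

The graph has 5 vertices and degree multiset [2, 2, 2, 2, 2]; D is the diagonal matrix of degrees and L = D - A. L has integer entries, so p(x) = det(xI - L) has integer coefficients. Expanding the determinant yields x^5 - 10x^4 + 35x^3 - 50x^2 + 25x. Since p(0) = det(-L) = 0, x divides p(x). By the matrix-tree theorem the graph has (1/5) * product of the nonzero eigenvalues = 5 spanning trees.

x^5 - 10x^4 + 35x^3 - 50x^2 + 25x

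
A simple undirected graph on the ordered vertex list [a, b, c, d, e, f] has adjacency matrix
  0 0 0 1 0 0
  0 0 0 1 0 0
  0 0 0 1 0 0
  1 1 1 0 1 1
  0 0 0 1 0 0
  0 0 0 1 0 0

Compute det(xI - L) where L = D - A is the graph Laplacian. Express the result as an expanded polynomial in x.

x^6 - 10x^5 + 30x^4 - 40x^3 + 25x^2 - 6x

Each diagonal entry of L is the vertex degree and each off-diagonal entry is -1 where an edge is present, 0 otherwise; in the order [a, b, c, d, e, f] the diagonal is [1, 1, 1, 5, 1, 1]. L has integer entries, so p(x) = det(xI - L) has integer coefficients. Expanding the determinant yields x^6 - 10x^5 + 30x^4 - 40x^3 + 25x^2 - 6x. The constant term is 0 because L is singular (the all-ones vector lies in its kernel).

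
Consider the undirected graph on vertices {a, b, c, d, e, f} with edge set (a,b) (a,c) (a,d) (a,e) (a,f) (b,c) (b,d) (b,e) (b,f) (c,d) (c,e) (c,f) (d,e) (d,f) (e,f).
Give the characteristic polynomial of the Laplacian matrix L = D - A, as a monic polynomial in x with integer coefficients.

Each diagonal entry of L is the vertex degree and each off-diagonal entry is -1 where an edge is present, 0 otherwise; in the order [a, b, c, d, e, f] the diagonal is [5, 5, 5, 5, 5, 5]. The eigenvalues of L are [0, 6, 6, 6, 6, 6]; the characteristic polynomial is the product of (x - lambda_i), which multiplies out to x^6 - 30x^5 + 360x^4 - 2160x^3 + 6480x^2 - 7776x. The coefficient of x^5 equals -trace(L) = -30, matching the sum of degrees. The largest eigenvalue, 6, is at most the vertex count 6.

x^6 - 30x^5 + 360x^4 - 2160x^3 + 6480x^2 - 7776x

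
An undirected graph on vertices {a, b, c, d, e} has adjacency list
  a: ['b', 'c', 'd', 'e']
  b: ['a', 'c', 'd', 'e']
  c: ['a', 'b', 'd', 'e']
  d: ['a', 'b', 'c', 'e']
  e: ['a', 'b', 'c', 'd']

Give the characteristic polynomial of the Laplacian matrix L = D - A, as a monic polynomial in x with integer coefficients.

x^5 - 20x^4 + 150x^3 - 500x^2 + 625x

Each diagonal entry of L is the vertex degree and each off-diagonal entry is -1 where an edge is present, 0 otherwise; in the order [a, b, c, d, e] the diagonal is [4, 4, 4, 4, 4]. The eigenvalues of L are [0, 5, 5, 5, 5]; the characteristic polynomial is the product of (x - lambda_i), which multiplies out to x^5 - 20x^4 + 150x^3 - 500x^2 + 625x. The constant term is 0 because L is singular (the all-ones vector lies in its kernel).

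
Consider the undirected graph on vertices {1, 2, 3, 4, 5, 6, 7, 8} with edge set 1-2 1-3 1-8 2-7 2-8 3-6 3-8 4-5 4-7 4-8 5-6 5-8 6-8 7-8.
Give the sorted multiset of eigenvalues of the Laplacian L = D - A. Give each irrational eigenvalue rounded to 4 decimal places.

[0, 1.7530, 1.7530, 3.4450, 3.4450, 4.8019, 4.8019, 8]

Reading degrees in the order [1, 2, 3, 4, 5, 6, 7, 8] gives [3, 3, 3, 3, 3, 3, 3, 7]; set D = diag(3, 3, 3, 3, 3, 3, 3, 7) and form L = D - A. The multiplicity of 0 as a Laplacian eigenvalue equals the number of connected components. The single zero eigenvalue shows the graph is connected. The largest eigenvalue, 8, is at most the vertex count 8. The eigenvalues sum to 28, which equals trace(L) = 2|E|.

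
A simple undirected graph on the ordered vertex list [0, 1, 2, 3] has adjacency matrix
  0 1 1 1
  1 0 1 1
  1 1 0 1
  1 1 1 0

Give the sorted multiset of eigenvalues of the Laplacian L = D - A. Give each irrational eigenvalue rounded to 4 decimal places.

[0, 4, 4, 4]

Reading degrees in the order [0, 1, 2, 3] gives [3, 3, 3, 3]; set D = diag(3, 3, 3, 3) and form L = D - A. Since every row of L sums to 0, the all-ones vector is in the kernel and 0 is an eigenvalue. The largest eigenvalue, 4, is at most the vertex count 4. The eigenvalues sum to 12, which equals trace(L) = 2|E|.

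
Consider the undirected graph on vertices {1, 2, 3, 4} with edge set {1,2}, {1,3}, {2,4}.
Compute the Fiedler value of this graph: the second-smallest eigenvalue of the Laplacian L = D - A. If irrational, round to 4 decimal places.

Each diagonal entry of L is the vertex degree and each off-diagonal entry is -1 where an edge is present, 0 otherwise; in the order [1, 2, 3, 4] the diagonal is [2, 2, 1, 1]. The sorted Laplacian eigenvalues are [0, 0.5858, 2, 3.4142]; the algebraic connectivity is the second entry, 0.5858. The largest eigenvalue, 3.4142, is at most the vertex count 4.

0.5858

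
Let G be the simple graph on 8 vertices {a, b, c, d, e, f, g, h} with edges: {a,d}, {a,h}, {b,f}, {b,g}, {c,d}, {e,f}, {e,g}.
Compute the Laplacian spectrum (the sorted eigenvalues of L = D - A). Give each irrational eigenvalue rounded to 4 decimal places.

[0, 0, 0.5858, 2, 2, 2, 3.4142, 4]

With the vertex order [a, b, c, d, e, f, g, h], the degrees are [2, 2, 1, 2, 2, 2, 2, 1], giving D = diag(2, 2, 1, 2, 2, 2, 2, 1) and L = D - A. Diagonalising L (or applying a numerical eigensolver to the 8x8 matrix) gives the spectrum above. The 2 zero eigenvalues correspond to the 2 connected components. The largest eigenvalue, 4, is at most the vertex count 8.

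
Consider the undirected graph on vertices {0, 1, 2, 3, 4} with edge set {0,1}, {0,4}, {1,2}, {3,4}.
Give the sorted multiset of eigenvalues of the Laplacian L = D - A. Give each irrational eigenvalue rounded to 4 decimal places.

[0, 0.3820, 1.3820, 2.6180, 3.6180]

Each diagonal entry of L is the vertex degree and each off-diagonal entry is -1 where an edge is present, 0 otherwise; in the order [0, 1, 2, 3, 4] the diagonal is [2, 2, 1, 1, 2]. L is symmetric positive semidefinite, so every eigenvalue is real and nonnegative. The single zero eigenvalue shows the graph is connected. By the matrix-tree theorem the graph has (1/5) * product of the nonzero eigenvalues = 1 spanning tree. The eigenvalues sum to 8, which equals trace(L) = 2|E|.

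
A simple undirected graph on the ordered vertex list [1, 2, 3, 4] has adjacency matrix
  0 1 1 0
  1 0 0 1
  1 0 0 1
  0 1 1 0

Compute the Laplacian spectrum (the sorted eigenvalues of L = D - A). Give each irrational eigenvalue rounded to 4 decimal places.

Each diagonal entry of L is the vertex degree and each off-diagonal entry is -1 where an edge is present, 0 otherwise; in the order [1, 2, 3, 4] the diagonal is [2, 2, 2, 2]. The multiplicity of 0 as a Laplacian eigenvalue equals the number of connected components. The single zero eigenvalue shows the graph is connected. The eigenvalues sum to 8, which equals trace(L) = 2|E|.

[0, 2, 2, 4]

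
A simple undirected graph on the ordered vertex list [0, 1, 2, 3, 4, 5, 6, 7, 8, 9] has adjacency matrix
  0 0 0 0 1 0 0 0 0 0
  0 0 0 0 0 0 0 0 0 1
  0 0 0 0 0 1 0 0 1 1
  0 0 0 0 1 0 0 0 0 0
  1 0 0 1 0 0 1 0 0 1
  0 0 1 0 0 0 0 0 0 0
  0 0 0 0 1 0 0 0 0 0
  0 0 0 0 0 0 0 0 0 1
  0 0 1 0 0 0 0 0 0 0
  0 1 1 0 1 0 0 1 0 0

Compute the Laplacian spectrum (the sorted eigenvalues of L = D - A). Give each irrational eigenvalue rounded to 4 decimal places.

With the vertex order [0, 1, 2, 3, 4, 5, 6, 7, 8, 9], the degrees are [1, 1, 3, 1, 4, 1, 1, 1, 1, 4], giving D = diag(1, 1, 3, 1, 4, 1, 1, 1, 1, 4) and L = D - A. L is symmetric positive semidefinite, so every eigenvalue is real and nonnegative. The single zero eigenvalue shows the graph is connected.

[0, 0.2370, 0.5379, 1, 1, 1, 1, 3.1628, 4.3148, 5.7475]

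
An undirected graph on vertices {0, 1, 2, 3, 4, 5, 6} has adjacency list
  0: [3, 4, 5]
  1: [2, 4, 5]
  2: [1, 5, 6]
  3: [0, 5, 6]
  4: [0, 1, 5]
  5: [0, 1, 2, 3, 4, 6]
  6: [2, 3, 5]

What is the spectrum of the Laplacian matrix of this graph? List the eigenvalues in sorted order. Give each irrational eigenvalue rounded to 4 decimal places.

[0, 2, 2, 4, 4, 5, 7]

Reading degrees in the order [0, 1, 2, 3, 4, 5, 6] gives [3, 3, 3, 3, 3, 6, 3]; set D = diag(3, 3, 3, 3, 3, 6, 3) and form L = D - A. Diagonalising L (or applying a numerical eigensolver to the 7x7 matrix) gives the spectrum above. The eigenvalues sum to 24, which equals trace(L) = 2|E|.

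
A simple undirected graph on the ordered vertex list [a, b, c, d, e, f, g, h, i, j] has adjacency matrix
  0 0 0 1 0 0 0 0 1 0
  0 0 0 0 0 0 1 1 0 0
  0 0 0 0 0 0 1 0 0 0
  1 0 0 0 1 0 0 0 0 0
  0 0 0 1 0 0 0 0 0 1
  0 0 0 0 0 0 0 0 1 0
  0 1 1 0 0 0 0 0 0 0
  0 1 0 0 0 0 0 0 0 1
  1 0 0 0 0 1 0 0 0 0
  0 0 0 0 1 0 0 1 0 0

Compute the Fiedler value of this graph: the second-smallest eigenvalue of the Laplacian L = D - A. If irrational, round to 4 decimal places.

0.0979

Each diagonal entry of L is the vertex degree and each off-diagonal entry is -1 where an edge is present, 0 otherwise; in the order [a, b, c, d, e, f, g, h, i, j] the diagonal is [2, 2, 1, 2, 2, 1, 2, 2, 2, 2]. The smallest Laplacian eigenvalue is always 0. The next one, lambda_2 = 0.0979, measures how hard the graph is to disconnect: larger values mean better connectivity.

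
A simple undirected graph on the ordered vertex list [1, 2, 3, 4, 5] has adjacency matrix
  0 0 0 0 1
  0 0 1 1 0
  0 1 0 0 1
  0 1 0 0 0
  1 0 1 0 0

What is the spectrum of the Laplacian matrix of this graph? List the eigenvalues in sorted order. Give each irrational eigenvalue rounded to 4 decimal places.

[0, 0.3820, 1.3820, 2.6180, 3.6180]

Each diagonal entry of L is the vertex degree and each off-diagonal entry is -1 where an edge is present, 0 otherwise; in the order [1, 2, 3, 4, 5] the diagonal is [1, 2, 2, 1, 2]. The multiplicity of 0 as a Laplacian eigenvalue equals the number of connected components.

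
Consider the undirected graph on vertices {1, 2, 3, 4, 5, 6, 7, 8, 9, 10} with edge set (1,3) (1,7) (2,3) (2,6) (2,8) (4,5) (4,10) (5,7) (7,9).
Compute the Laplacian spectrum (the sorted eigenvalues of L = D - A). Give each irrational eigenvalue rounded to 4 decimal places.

With the vertex order [1, 2, 3, 4, 5, 6, 7, 8, 9, 10], the degrees are [2, 3, 2, 2, 2, 1, 3, 1, 1, 1], giving D = diag(2, 3, 2, 2, 2, 1, 3, 1, 1, 1) and L = D - A. Diagonalising L (or applying a numerical eigensolver to the 10x10 matrix) gives the spectrum above. The single zero eigenvalue shows the graph is connected. The largest eigenvalue, 4.4238, is at most the vertex count 10.

[0, 0.1257, 0.4097, 1, 1, 1.4295, 2.4234, 3.0954, 4.0925, 4.4238]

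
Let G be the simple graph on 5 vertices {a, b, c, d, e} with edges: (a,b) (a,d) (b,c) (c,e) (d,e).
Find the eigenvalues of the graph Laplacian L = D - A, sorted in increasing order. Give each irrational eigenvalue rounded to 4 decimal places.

[0, 1.3820, 1.3820, 3.6180, 3.6180]

Reading degrees in the order [a, b, c, d, e] gives [2, 2, 2, 2, 2]; set D = diag(2, 2, 2, 2, 2) and form L = D - A. L is symmetric positive semidefinite, so every eigenvalue is real and nonnegative. The single zero eigenvalue shows the graph is connected. The eigenvalues sum to 10, which equals trace(L) = 2|E|.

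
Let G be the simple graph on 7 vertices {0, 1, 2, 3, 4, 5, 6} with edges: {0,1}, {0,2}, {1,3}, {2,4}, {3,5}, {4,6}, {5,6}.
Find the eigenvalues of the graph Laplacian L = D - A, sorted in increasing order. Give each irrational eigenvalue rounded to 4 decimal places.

[0, 0.7530, 0.7530, 2.4450, 2.4450, 3.8019, 3.8019]

Each diagonal entry of L is the vertex degree and each off-diagonal entry is -1 where an edge is present, 0 otherwise; in the order [0, 1, 2, 3, 4, 5, 6] the diagonal is [2, 2, 2, 2, 2, 2, 2]. Since every row of L sums to 0, the all-ones vector is in the kernel and 0 is an eigenvalue. By the matrix-tree theorem the graph has (1/7) * product of the nonzero eigenvalues = 7 spanning trees.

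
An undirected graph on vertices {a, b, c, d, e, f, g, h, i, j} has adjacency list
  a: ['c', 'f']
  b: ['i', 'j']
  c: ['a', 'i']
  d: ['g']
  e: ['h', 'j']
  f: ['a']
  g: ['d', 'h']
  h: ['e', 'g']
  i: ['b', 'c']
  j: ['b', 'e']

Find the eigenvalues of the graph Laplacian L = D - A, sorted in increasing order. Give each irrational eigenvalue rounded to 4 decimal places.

[0, 0.0979, 0.3820, 0.8244, 1.3820, 2, 2.6180, 3.1756, 3.6180, 3.9021]

Reading degrees in the order [a, b, c, d, e, f, g, h, i, j] gives [2, 2, 2, 1, 2, 1, 2, 2, 2, 2]; set D = diag(2, 2, 2, 1, 2, 1, 2, 2, 2, 2) and form L = D - A. The multiplicity of 0 as a Laplacian eigenvalue equals the number of connected components. The eigenvalues sum to 18, which equals trace(L) = 2|E|. By the matrix-tree theorem the graph has (1/10) * product of the nonzero eigenvalues = 1 spanning tree.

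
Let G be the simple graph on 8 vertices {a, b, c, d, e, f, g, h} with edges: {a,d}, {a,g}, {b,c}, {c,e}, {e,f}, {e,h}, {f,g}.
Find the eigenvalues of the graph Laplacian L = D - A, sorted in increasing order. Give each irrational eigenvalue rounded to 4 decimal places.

[0, 0.1864, 0.5858, 1, 2, 2.4707, 3.4142, 4.3429]

Each diagonal entry of L is the vertex degree and each off-diagonal entry is -1 where an edge is present, 0 otherwise; in the order [a, b, c, d, e, f, g, h] the diagonal is [2, 1, 2, 1, 3, 2, 2, 1]. Since every row of L sums to 0, the all-ones vector is in the kernel and 0 is an eigenvalue. The single zero eigenvalue shows the graph is connected.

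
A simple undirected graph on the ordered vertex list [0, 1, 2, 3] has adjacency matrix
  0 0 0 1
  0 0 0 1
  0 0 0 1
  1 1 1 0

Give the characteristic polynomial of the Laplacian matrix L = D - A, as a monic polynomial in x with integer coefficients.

Reading degrees in the order [0, 1, 2, 3] gives [1, 1, 1, 3]; set D = diag(1, 1, 1, 3) and form L = D - A. L has integer entries, so p(x) = det(xI - L) has integer coefficients. Expanding the determinant yields x^4 - 6x^3 + 9x^2 - 4x. The constant term is 0 because L is singular (the all-ones vector lies in its kernel).

x^4 - 6x^3 + 9x^2 - 4x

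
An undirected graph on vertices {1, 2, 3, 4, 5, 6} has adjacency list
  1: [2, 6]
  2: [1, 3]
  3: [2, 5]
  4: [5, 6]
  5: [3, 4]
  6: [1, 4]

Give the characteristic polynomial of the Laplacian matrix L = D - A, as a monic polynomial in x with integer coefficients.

Each diagonal entry of L is the vertex degree and each off-diagonal entry is -1 where an edge is present, 0 otherwise; in the order [1, 2, 3, 4, 5, 6] the diagonal is [2, 2, 2, 2, 2, 2]. The eigenvalues of L are [0, 1, 1, 3, 3, 4]; the characteristic polynomial is the product of (x - lambda_i), which multiplies out to x^6 - 12x^5 + 54x^4 - 112x^3 + 105x^2 - 36x. The coefficient of x^5 equals -trace(L) = -12, matching the sum of degrees. The largest eigenvalue, 4, is at most the vertex count 6.

x^6 - 12x^5 + 54x^4 - 112x^3 + 105x^2 - 36x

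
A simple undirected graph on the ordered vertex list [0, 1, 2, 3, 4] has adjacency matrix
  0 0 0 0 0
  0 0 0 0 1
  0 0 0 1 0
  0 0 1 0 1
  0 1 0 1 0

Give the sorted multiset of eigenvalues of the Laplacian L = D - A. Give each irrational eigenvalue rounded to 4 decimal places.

[0, 0, 0.5858, 2, 3.4142]

Each diagonal entry of L is the vertex degree and each off-diagonal entry is -1 where an edge is present, 0 otherwise; in the order [0, 1, 2, 3, 4] the diagonal is [0, 1, 1, 2, 2]. Since every row of L sums to 0, the all-ones vector is in the kernel and 0 is an eigenvalue. The 2 zero eigenvalues correspond to the 2 connected components. The eigenvalues sum to 6, which equals trace(L) = 2|E|. The largest eigenvalue, 3.4142, is at most the vertex count 5.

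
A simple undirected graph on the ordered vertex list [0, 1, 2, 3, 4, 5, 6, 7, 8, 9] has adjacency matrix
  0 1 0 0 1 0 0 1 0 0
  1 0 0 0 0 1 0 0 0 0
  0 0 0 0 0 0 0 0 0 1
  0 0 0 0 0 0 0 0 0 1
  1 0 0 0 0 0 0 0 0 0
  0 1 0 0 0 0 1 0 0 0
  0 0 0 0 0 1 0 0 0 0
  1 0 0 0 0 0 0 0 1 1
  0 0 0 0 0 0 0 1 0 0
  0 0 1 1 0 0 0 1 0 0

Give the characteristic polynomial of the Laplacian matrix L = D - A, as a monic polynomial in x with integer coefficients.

x^10 - 18x^9 + 133x^8 - 524x^7 + 1199x^6 - 1632x^5 + 1305x^4 - 582x^3 + 128x^2 - 10x

Each diagonal entry of L is the vertex degree and each off-diagonal entry is -1 where an edge is present, 0 otherwise; in the order [0, 1, 2, 3, 4, 5, 6, 7, 8, 9] the diagonal is [3, 2, 1, 1, 1, 2, 1, 3, 1, 3]. L has integer entries, so p(x) = det(xI - L) has integer coefficients. Expanding the determinant yields x^10 - 18x^9 + 133x^8 - 524x^7 + 1199x^6 - 1632x^5 + 1305x^4 - 582x^3 + 128x^2 - 10x. The constant term is 0 because L is singular (the all-ones vector lies in its kernel).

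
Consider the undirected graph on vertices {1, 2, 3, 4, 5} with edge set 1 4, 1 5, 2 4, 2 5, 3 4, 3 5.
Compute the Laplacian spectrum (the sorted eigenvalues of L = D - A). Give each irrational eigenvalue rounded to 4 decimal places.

[0, 2, 2, 3, 5]

Each diagonal entry of L is the vertex degree and each off-diagonal entry is -1 where an edge is present, 0 otherwise; in the order [1, 2, 3, 4, 5] the diagonal is [2, 2, 2, 3, 3]. Since every row of L sums to 0, the all-ones vector is in the kernel and 0 is an eigenvalue.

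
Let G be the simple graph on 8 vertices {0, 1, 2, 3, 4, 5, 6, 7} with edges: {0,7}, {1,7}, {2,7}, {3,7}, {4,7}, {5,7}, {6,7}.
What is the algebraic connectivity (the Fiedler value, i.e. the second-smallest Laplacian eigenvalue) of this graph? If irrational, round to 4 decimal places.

1

With the vertex order [0, 1, 2, 3, 4, 5, 6, 7], the degrees are [1, 1, 1, 1, 1, 1, 1, 7], giving D = diag(1, 1, 1, 1, 1, 1, 1, 7) and L = D - A. Computing the eigenvalues of L and sorting gives [0, 1, 1, 1, 1, 1, 1, 8]. The Fiedler value lambda_2 = 1 is strictly positive, so the graph is connected. The largest eigenvalue, 8, is at most the vertex count 8. By the matrix-tree theorem the graph has (1/8) * product of the nonzero eigenvalues = 1 spanning tree.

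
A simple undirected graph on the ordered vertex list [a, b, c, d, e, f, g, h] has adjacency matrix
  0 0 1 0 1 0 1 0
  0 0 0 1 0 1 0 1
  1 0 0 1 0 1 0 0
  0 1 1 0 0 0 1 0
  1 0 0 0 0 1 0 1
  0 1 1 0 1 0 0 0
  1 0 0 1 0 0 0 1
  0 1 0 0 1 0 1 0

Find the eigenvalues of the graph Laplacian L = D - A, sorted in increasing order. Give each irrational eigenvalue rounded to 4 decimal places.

With the vertex order [a, b, c, d, e, f, g, h], the degrees are [3, 3, 3, 3, 3, 3, 3, 3], giving D = diag(3, 3, 3, 3, 3, 3, 3, 3) and L = D - A. Diagonalising L (or applying a numerical eigensolver to the 8x8 matrix) gives the spectrum above. By the matrix-tree theorem the graph has (1/8) * product of the nonzero eigenvalues = 384 spanning trees.

[0, 2, 2, 2, 4, 4, 4, 6]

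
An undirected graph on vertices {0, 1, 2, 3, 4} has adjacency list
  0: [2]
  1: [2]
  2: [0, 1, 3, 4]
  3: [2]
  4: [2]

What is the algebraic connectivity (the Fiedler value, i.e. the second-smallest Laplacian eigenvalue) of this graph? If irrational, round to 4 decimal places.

Each diagonal entry of L is the vertex degree and each off-diagonal entry is -1 where an edge is present, 0 otherwise; in the order [0, 1, 2, 3, 4] the diagonal is [1, 1, 4, 1, 1]. Computing the eigenvalues of L and sorting gives [0, 1, 1, 1, 5]. The Fiedler value lambda_2 = 1 is strictly positive, so the graph is connected. There is one zero in the spectrum, matching the 1 component.

1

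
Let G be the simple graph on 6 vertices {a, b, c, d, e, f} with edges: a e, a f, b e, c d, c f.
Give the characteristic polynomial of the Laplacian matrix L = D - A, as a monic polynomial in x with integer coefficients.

x^6 - 10x^5 + 36x^4 - 56x^3 + 35x^2 - 6x

Reading degrees in the order [a, b, c, d, e, f] gives [2, 1, 2, 1, 2, 2]; set D = diag(2, 1, 2, 1, 2, 2) and form L = D - A. Computing det(xI - L) by cofactor expansion (or equivalently via sum-over-permutations) gives x^6 - 10x^5 + 36x^4 - 56x^3 + 35x^2 - 6x. The coefficient of x^5 equals -trace(L) = -10, matching the sum of degrees. By the matrix-tree theorem the graph has (1/6) * product of the nonzero eigenvalues = 1 spanning tree.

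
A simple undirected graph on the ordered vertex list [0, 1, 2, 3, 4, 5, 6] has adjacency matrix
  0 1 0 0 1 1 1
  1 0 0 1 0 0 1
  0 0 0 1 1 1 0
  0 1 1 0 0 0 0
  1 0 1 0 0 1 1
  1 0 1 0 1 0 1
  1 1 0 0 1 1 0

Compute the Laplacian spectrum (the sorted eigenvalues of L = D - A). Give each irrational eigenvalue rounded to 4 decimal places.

[0, 1.5858, 2.2679, 4.4142, 5, 5, 5.7321]

Reading degrees in the order [0, 1, 2, 3, 4, 5, 6] gives [4, 3, 3, 2, 4, 4, 4]; set D = diag(4, 3, 3, 2, 4, 4, 4) and form L = D - A. Since every row of L sums to 0, the all-ones vector is in the kernel and 0 is an eigenvalue. The largest eigenvalue, 5.7321, is at most the vertex count 7.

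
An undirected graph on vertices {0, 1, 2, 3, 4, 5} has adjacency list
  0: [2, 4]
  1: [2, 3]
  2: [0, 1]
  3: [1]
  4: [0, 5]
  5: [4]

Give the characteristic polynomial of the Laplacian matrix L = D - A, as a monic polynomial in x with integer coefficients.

x^6 - 10x^5 + 36x^4 - 56x^3 + 35x^2 - 6x

With the vertex order [0, 1, 2, 3, 4, 5], the degrees are [2, 2, 2, 1, 2, 1], giving D = diag(2, 2, 2, 1, 2, 1) and L = D - A. L has integer entries, so p(x) = det(xI - L) has integer coefficients. Expanding the determinant yields x^6 - 10x^5 + 36x^4 - 56x^3 + 35x^2 - 6x. The coefficient of x^5 equals -trace(L) = -10, matching the sum of degrees. By the matrix-tree theorem the graph has (1/6) * product of the nonzero eigenvalues = 1 spanning tree.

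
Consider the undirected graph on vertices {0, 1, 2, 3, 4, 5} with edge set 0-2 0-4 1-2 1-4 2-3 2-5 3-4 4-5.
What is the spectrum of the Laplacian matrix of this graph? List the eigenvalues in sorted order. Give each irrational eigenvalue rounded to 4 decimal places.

[0, 2, 2, 2, 4, 6]

Reading degrees in the order [0, 1, 2, 3, 4, 5] gives [2, 2, 4, 2, 4, 2]; set D = diag(2, 2, 4, 2, 4, 2) and form L = D - A. Since every row of L sums to 0, the all-ones vector is in the kernel and 0 is an eigenvalue. The eigenvalues sum to 16, which equals trace(L) = 2|E|. The largest eigenvalue, 6, is at most the vertex count 6.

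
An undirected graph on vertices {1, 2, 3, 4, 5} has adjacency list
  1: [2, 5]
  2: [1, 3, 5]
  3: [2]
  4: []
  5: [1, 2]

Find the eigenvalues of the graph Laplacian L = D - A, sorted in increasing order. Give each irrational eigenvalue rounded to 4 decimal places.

[0, 0, 1, 3, 4]

Reading degrees in the order [1, 2, 3, 4, 5] gives [2, 3, 1, 0, 2]; set D = diag(2, 3, 1, 0, 2) and form L = D - A. Since every row of L sums to 0, the all-ones vector is in the kernel and 0 is an eigenvalue. The 2 zero eigenvalues correspond to the 2 connected components. There are 2 zeros in the spectrum, matching the 2 components.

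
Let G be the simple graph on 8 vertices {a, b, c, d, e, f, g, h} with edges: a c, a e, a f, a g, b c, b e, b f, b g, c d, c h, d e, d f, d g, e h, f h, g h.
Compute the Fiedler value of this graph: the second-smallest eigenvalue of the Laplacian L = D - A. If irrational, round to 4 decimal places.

4

Each diagonal entry of L is the vertex degree and each off-diagonal entry is -1 where an edge is present, 0 otherwise; in the order [a, b, c, d, e, f, g, h] the diagonal is [4, 4, 4, 4, 4, 4, 4, 4]. Computing the eigenvalues of L and sorting gives [0, 4, 4, 4, 4, 4, 4, 8]. The Fiedler value lambda_2 = 4 is strictly positive, so the graph is connected. The largest eigenvalue, 8, is at most the vertex count 8. The eigenvalues sum to 32, which equals trace(L) = 2|E|.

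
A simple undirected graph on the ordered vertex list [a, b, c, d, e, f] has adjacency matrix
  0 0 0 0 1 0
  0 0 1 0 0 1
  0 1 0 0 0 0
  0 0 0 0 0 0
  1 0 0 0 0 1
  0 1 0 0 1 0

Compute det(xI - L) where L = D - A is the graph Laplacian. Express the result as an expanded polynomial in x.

With the vertex order [a, b, c, d, e, f], the degrees are [1, 2, 1, 0, 2, 2], giving D = diag(1, 2, 1, 0, 2, 2) and L = D - A. L has integer entries, so p(x) = det(xI - L) has integer coefficients. Expanding the determinant yields x^6 - 8x^5 + 21x^4 - 20x^3 + 5x^2. The coefficient of x^5 equals -trace(L) = -8, matching the sum of degrees.

x^6 - 8x^5 + 21x^4 - 20x^3 + 5x^2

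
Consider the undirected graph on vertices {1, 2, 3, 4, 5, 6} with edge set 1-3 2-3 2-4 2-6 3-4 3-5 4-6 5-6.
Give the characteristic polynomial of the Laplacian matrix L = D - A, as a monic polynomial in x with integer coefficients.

x^6 - 16x^5 + 96x^4 - 266x^3 + 332x^2 - 144x

Reading degrees in the order [1, 2, 3, 4, 5, 6] gives [1, 3, 4, 3, 2, 3]; set D = diag(1, 3, 4, 3, 2, 3) and form L = D - A. L has integer entries, so p(x) = det(xI - L) has integer coefficients. Expanding the determinant yields x^6 - 16x^5 + 96x^4 - 266x^3 + 332x^2 - 144x. The constant term is 0 because L is singular (the all-ones vector lies in its kernel).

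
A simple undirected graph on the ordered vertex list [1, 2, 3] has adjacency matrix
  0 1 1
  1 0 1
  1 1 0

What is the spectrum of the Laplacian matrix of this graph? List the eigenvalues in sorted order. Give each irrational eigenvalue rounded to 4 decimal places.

Each diagonal entry of L is the vertex degree and each off-diagonal entry is -1 where an edge is present, 0 otherwise; in the order [1, 2, 3] the diagonal is [2, 2, 2]. Diagonalising L (or applying a numerical eigensolver to the 3x3 matrix) gives the spectrum above. The single zero eigenvalue shows the graph is connected. There is one zero in the spectrum, matching the 1 component.

[0, 3, 3]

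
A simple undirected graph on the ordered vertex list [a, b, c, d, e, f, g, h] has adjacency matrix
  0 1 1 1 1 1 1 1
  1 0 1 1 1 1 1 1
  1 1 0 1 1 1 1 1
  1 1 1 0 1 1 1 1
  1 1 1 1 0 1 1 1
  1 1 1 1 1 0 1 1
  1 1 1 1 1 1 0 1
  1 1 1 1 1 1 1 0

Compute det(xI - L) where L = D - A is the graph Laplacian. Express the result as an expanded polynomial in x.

x^8 - 56x^7 + 1344x^6 - 17920x^5 + 143360x^4 - 688128x^3 + 1835008x^2 - 2097152x

With the vertex order [a, b, c, d, e, f, g, h], the degrees are [7, 7, 7, 7, 7, 7, 7, 7], giving D = diag(7, 7, 7, 7, 7, 7, 7, 7) and L = D - A. The eigenvalues of L are [0, 8, 8, 8, 8, 8, 8, 8]; the characteristic polynomial is the product of (x - lambda_i), which multiplies out to x^8 - 56x^7 + 1344x^6 - 17920x^5 + 143360x^4 - 688128x^3 + 1835008x^2 - 2097152x. The constant term is 0 because L is singular (the all-ones vector lies in its kernel). The largest eigenvalue, 8, is at most the vertex count 8. There is one zero in the spectrum, matching the 1 component.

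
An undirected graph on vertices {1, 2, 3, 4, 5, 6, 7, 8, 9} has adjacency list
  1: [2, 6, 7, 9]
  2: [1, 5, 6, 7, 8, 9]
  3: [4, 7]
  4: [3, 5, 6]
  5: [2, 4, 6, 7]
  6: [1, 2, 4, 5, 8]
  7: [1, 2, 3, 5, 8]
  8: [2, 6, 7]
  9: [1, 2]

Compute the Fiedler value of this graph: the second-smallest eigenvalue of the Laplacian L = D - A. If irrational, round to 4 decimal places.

Reading degrees in the order [1, 2, 3, 4, 5, 6, 7, 8, 9] gives [4, 6, 2, 3, 4, 5, 5, 3, 2]; set D = diag(4, 6, 2, 3, 4, 5, 5, 3, 2) and form L = D - A. Computing the eigenvalues of L and sorting gives [0, 1.2647, 2.0953, 2.7592, 3.8110, 4.3922, 5.5693, 6.9084, 7.1999]. The Fiedler value lambda_2 = 1.2647 is strictly positive, so the graph is connected.

1.2647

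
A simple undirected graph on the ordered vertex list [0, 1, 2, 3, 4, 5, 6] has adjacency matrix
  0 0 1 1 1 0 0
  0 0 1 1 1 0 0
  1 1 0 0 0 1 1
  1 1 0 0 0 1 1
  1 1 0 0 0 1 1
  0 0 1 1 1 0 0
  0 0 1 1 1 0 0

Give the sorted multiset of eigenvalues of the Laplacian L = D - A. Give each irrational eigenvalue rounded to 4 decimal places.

Each diagonal entry of L is the vertex degree and each off-diagonal entry is -1 where an edge is present, 0 otherwise; in the order [0, 1, 2, 3, 4, 5, 6] the diagonal is [3, 3, 4, 4, 4, 3, 3]. The multiplicity of 0 as a Laplacian eigenvalue equals the number of connected components. The single zero eigenvalue shows the graph is connected.

[0, 3, 3, 3, 4, 4, 7]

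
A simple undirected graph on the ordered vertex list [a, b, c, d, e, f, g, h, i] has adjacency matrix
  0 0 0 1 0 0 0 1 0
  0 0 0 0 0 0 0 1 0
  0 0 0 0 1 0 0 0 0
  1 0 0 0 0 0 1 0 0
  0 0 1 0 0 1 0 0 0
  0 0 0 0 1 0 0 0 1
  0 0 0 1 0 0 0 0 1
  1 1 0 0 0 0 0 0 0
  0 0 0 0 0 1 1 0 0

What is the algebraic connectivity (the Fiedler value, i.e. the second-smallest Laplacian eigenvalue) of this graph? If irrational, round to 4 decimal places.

0.1206

Reading degrees in the order [a, b, c, d, e, f, g, h, i] gives [2, 1, 1, 2, 2, 2, 2, 2, 2]; set D = diag(2, 1, 1, 2, 2, 2, 2, 2, 2) and form L = D - A. The smallest Laplacian eigenvalue is always 0. The next one, lambda_2 = 0.1206, measures how hard the graph is to disconnect: larger values mean better connectivity. By the matrix-tree theorem the graph has (1/9) * product of the nonzero eigenvalues = 1 spanning tree.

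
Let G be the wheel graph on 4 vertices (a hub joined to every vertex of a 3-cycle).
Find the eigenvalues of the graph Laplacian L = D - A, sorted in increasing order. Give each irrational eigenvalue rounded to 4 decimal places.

The graph has 4 vertices and degree multiset [3, 3, 3, 3]; D is the diagonal matrix of degrees and L = D - A. Since every row of L sums to 0, the all-ones vector is in the kernel and 0 is an eigenvalue. The largest eigenvalue, 4, is at most the vertex count 4.

[0, 4, 4, 4]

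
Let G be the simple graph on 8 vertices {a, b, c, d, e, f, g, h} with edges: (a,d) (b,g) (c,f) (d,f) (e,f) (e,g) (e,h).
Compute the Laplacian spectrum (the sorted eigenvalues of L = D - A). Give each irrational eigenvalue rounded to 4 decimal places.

Each diagonal entry of L is the vertex degree and each off-diagonal entry is -1 where an edge is present, 0 otherwise; in the order [a, b, c, d, e, f, g, h] the diagonal is [1, 1, 1, 2, 3, 3, 2, 1]. Since every row of L sums to 0, the all-ones vector is in the kernel and 0 is an eigenvalue. There is one zero in the spectrum, matching the 1 component.

[0, 0.2509, 0.5858, 0.7287, 2, 2.3349, 3.4142, 4.6855]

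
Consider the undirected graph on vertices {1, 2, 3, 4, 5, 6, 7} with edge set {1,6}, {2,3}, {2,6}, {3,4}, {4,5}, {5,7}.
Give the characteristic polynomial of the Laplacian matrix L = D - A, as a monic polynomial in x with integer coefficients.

x^7 - 12x^6 + 55x^5 - 120x^4 + 126x^3 - 56x^2 + 7x

Each diagonal entry of L is the vertex degree and each off-diagonal entry is -1 where an edge is present, 0 otherwise; in the order [1, 2, 3, 4, 5, 6, 7] the diagonal is [1, 2, 2, 2, 2, 2, 1]. Computing det(xI - L) by cofactor expansion (or equivalently via sum-over-permutations) gives x^7 - 12x^6 + 55x^5 - 120x^4 + 126x^3 - 56x^2 + 7x. Since p(0) = det(-L) = 0, x divides p(x). By the matrix-tree theorem the graph has (1/7) * product of the nonzero eigenvalues = 1 spanning tree. The eigenvalues sum to 12, which equals trace(L) = 2|E|.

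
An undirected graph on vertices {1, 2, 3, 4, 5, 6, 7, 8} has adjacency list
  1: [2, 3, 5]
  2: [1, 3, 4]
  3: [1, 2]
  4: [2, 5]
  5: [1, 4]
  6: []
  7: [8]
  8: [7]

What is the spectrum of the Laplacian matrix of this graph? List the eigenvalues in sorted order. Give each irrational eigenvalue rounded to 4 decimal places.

Each diagonal entry of L is the vertex degree and each off-diagonal entry is -1 where an edge is present, 0 otherwise; in the order [1, 2, 3, 4, 5, 6, 7, 8] the diagonal is [3, 3, 2, 2, 2, 0, 1, 1]. The multiplicity of 0 as a Laplacian eigenvalue equals the number of connected components. The 3 zero eigenvalues correspond to the 3 connected components. The eigenvalues sum to 14, which equals trace(L) = 2|E|. There are 3 zeros in the spectrum, matching the 3 components.

[0, 0, 0, 1.3820, 2, 2.3820, 3.6180, 4.6180]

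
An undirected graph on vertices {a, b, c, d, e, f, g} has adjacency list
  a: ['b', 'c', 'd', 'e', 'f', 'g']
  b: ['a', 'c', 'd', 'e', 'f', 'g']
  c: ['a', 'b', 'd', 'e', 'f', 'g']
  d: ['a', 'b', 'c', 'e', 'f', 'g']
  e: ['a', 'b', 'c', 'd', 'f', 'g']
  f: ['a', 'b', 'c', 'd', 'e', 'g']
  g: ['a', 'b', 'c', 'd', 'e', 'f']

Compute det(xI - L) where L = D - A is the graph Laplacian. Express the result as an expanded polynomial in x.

Reading degrees in the order [a, b, c, d, e, f, g] gives [6, 6, 6, 6, 6, 6, 6]; set D = diag(6, 6, 6, 6, 6, 6, 6) and form L = D - A. L has integer entries, so p(x) = det(xI - L) has integer coefficients. Expanding the determinant yields x^7 - 42x^6 + 735x^5 - 6860x^4 + 36015x^3 - 100842x^2 + 117649x. The coefficient of x^6 equals -trace(L) = -42, matching the sum of degrees. There is one zero in the spectrum, matching the 1 component. The eigenvalues sum to 42, which equals trace(L) = 2|E|.

x^7 - 42x^6 + 735x^5 - 6860x^4 + 36015x^3 - 100842x^2 + 117649x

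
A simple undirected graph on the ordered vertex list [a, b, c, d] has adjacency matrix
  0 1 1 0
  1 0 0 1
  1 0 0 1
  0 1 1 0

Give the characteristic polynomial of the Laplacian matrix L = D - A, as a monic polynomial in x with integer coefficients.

With the vertex order [a, b, c, d], the degrees are [2, 2, 2, 2], giving D = diag(2, 2, 2, 2) and L = D - A. The eigenvalues of L are [0, 2, 2, 4]; the characteristic polynomial is the product of (x - lambda_i), which multiplies out to x^4 - 8x^3 + 20x^2 - 16x. The constant term is 0 because L is singular (the all-ones vector lies in its kernel). There is one zero in the spectrum, matching the 1 component. The largest eigenvalue, 4, is at most the vertex count 4.

x^4 - 8x^3 + 20x^2 - 16x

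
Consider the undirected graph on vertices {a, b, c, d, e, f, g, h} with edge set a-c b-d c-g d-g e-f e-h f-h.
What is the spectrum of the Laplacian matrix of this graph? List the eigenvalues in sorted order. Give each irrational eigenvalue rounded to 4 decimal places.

Each diagonal entry of L is the vertex degree and each off-diagonal entry is -1 where an edge is present, 0 otherwise; in the order [a, b, c, d, e, f, g, h] the diagonal is [1, 1, 2, 2, 2, 2, 2, 2]. Since every row of L sums to 0, the all-ones vector is in the kernel and 0 is an eigenvalue. The 2 zero eigenvalues correspond to the 2 connected components. There are 2 zeros in the spectrum, matching the 2 components.

[0, 0, 0.3820, 1.3820, 2.6180, 3, 3, 3.6180]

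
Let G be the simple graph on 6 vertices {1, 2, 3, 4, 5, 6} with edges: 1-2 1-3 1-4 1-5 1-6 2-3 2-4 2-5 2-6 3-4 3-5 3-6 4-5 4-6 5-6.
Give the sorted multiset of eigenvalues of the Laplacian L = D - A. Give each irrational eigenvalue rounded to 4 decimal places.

[0, 6, 6, 6, 6, 6]

Each diagonal entry of L is the vertex degree and each off-diagonal entry is -1 where an edge is present, 0 otherwise; in the order [1, 2, 3, 4, 5, 6] the diagonal is [5, 5, 5, 5, 5, 5]. L is symmetric positive semidefinite, so every eigenvalue is real and nonnegative. The eigenvalues sum to 30, which equals trace(L) = 2|E|. The largest eigenvalue, 6, is at most the vertex count 6.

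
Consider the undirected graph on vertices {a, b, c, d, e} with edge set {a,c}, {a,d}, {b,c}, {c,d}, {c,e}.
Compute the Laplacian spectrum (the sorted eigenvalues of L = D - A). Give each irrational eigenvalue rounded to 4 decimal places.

[0, 1, 1, 3, 5]

With the vertex order [a, b, c, d, e], the degrees are [2, 1, 4, 2, 1], giving D = diag(2, 1, 4, 2, 1) and L = D - A. Since every row of L sums to 0, the all-ones vector is in the kernel and 0 is an eigenvalue. There is one zero in the spectrum, matching the 1 component.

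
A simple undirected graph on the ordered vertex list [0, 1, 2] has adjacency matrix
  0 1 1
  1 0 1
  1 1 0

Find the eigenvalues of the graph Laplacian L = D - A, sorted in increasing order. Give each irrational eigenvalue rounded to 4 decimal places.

Each diagonal entry of L is the vertex degree and each off-diagonal entry is -1 where an edge is present, 0 otherwise; in the order [0, 1, 2] the diagonal is [2, 2, 2]. The multiplicity of 0 as a Laplacian eigenvalue equals the number of connected components. The single zero eigenvalue shows the graph is connected.

[0, 3, 3]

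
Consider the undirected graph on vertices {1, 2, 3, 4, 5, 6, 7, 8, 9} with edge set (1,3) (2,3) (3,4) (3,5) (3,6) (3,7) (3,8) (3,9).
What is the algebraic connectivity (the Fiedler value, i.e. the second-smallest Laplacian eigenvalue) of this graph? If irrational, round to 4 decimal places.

1

Each diagonal entry of L is the vertex degree and each off-diagonal entry is -1 where an edge is present, 0 otherwise; in the order [1, 2, 3, 4, 5, 6, 7, 8, 9] the diagonal is [1, 1, 8, 1, 1, 1, 1, 1, 1]. Computing the eigenvalues of L and sorting gives [0, 1, 1, 1, 1, 1, 1, 1, 9]. The Fiedler value lambda_2 = 1 is strictly positive, so the graph is connected. By the matrix-tree theorem the graph has (1/9) * product of the nonzero eigenvalues = 1 spanning tree.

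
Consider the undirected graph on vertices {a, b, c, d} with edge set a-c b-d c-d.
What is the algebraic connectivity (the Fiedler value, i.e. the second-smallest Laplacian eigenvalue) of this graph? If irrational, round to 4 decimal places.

Each diagonal entry of L is the vertex degree and each off-diagonal entry is -1 where an edge is present, 0 otherwise; in the order [a, b, c, d] the diagonal is [1, 1, 2, 2]. Computing the eigenvalues of L and sorting gives [0, 0.5858, 2, 3.4142]. The Fiedler value lambda_2 = 0.5858 is strictly positive, so the graph is connected.

0.5858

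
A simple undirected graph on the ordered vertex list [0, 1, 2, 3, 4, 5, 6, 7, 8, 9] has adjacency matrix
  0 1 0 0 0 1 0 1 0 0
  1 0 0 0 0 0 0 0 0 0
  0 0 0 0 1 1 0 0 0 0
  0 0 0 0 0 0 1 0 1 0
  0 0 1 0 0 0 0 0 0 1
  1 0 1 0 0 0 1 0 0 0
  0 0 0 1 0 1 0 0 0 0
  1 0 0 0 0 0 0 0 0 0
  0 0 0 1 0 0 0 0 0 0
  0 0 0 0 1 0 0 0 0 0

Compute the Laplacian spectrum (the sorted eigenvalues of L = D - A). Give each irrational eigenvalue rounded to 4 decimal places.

[0, 0.1981, 0.2375, 1, 1, 1.5550, 2.5634, 3.2470, 3.4832, 4.7159]

Reading degrees in the order [0, 1, 2, 3, 4, 5, 6, 7, 8, 9] gives [3, 1, 2, 2, 2, 3, 2, 1, 1, 1]; set D = diag(3, 1, 2, 2, 2, 3, 2, 1, 1, 1) and form L = D - A. The multiplicity of 0 as a Laplacian eigenvalue equals the number of connected components. The single zero eigenvalue shows the graph is connected. The eigenvalues sum to 18, which equals trace(L) = 2|E|.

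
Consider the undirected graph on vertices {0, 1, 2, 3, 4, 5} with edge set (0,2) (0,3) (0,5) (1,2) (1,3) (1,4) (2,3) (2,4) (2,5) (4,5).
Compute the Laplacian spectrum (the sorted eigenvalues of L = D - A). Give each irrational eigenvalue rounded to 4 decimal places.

[0, 2.3820, 2.3820, 4.6180, 4.6180, 6]

Reading degrees in the order [0, 1, 2, 3, 4, 5] gives [3, 3, 5, 3, 3, 3]; set D = diag(3, 3, 5, 3, 3, 3) and form L = D - A. L is symmetric positive semidefinite, so every eigenvalue is real and nonnegative. The single zero eigenvalue shows the graph is connected. The largest eigenvalue, 6, is at most the vertex count 6. The eigenvalues sum to 20, which equals trace(L) = 2|E|.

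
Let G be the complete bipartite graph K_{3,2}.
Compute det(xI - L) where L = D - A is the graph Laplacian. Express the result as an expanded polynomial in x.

The graph has 5 vertices and degree multiset [3, 3, 2, 2, 2]; D is the diagonal matrix of degrees and L = D - A. Computing det(xI - L) by cofactor expansion (or equivalently via sum-over-permutations) gives x^5 - 12x^4 + 51x^3 - 92x^2 + 60x. Since p(0) = det(-L) = 0, x divides p(x). By the matrix-tree theorem the graph has (1/5) * product of the nonzero eigenvalues = 12 spanning trees.

x^5 - 12x^4 + 51x^3 - 92x^2 + 60x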